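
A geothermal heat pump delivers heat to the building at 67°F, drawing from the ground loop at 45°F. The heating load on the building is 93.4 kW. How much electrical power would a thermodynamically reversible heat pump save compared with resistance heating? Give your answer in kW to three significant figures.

In absolute terms T_C = 280.37 K and T_H = 292.59 K, so ΔT = 12.22 K.
COP_Carnot = T_H/ΔT = 292.59/12.22 = 23.94.
Resistance heating needs Ẇ_res = Q̇_H = 93.40 kW; the reversible heat pump needs only Ẇ_hp = Q̇_H/COP = 3.901 kW.
Saving = 93.40 − 3.901 = 89.50 kW.

89.5 kW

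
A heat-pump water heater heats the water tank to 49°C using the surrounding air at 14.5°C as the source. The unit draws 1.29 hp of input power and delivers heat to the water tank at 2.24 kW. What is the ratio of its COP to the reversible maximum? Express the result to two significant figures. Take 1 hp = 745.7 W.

Converting, Q̇_H = 2.240 kW = 3.004 hp, so COP_actual = Q̇_H/Ẇ = 3.004/1.290 = 2.329.
In absolute terms T_C = 287.65 K and T_H = 322.15 K, so ΔT = 34.50 K.
COP_Carnot = T_H/ΔT = 322.15/34.50 = 9.338.
η_II = COP_actual/COP_Carnot = 2.329/9.338 = 0.2494.

0.25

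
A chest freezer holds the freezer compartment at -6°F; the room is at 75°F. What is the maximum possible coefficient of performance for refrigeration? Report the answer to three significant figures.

5.60

In absolute terms T_C = 252.04 K and T_H = 297.04 K, so ΔT = 45.00 K.
For a reversible cycle, COP_Carnot = T_C/ΔT = 252.04/45.00 = 5.601.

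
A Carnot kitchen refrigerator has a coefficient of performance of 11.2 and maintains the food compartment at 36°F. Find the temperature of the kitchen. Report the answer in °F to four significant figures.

COP_R = T_C/(T_H − T_C) gives T_H − T_C = T_C/COP.
With T_C = 275.37 K, T_H = 275.37 × (1 + 1/11.2) = 299.96 K.
Converting, 299.96 K = 80.26°F.

80.26 °F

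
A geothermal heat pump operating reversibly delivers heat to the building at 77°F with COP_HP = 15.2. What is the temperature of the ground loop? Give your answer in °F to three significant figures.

41.7 °F

COP_HP = T_H/(T_H − T_C) gives T_H − T_C = T_H/COP.
With T_H = 298.15 K, T_C = 298.15 × (1 − 1/15.2) = 278.53 K.
Converting, 278.53 K = 41.69°F.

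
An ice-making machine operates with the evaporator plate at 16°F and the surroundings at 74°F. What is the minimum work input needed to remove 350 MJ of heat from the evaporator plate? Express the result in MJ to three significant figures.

In absolute terms T_C = 264.26 K and T_H = 296.48 K, so ΔT = 32.22 K.
The reversible limit is COP_R = T_C/ΔT = 8.201, so W_min = Q_C/COP = Q_C·ΔT/T_C.
W_min = 350.0 × 32.22/264.26 = 42.68 MJ.

42.7 MJ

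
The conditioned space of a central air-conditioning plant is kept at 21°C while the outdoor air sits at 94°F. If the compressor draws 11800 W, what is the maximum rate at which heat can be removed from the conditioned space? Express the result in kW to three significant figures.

In absolute terms T_C = 294.15 K and T_H = 307.59 K, so ΔT = 13.44 K.
COP_Carnot = T_C/ΔT = 294.15/13.44 = 21.88.
Q̇_max = COP_Carnot × Ẇ = 21.88 × 11800 W = 258200 W = 258.2 kW.

258 kW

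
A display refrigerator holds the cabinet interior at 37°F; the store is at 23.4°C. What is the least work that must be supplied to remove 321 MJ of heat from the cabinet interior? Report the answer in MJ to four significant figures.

23.99 MJ

In absolute terms T_C = 275.93 K and T_H = 296.55 K, so ΔT = 20.62 K.
The reversible limit is COP_R = T_C/ΔT = 13.38, so W_min = Q_C/COP = Q_C·ΔT/T_C.
W_min = 321.0 × 20.62/275.93 = 23.99 MJ.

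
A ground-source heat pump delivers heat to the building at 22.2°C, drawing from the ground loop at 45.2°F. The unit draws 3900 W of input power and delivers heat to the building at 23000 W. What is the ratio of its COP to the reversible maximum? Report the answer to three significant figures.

COP_actual = Q̇_H/Ẇ = 23000/3900 = 5.897.
In absolute terms T_C = 280.48 K and T_H = 295.35 K, so ΔT = 14.87 K.
COP_Carnot = T_H/ΔT = 295.35/14.87 = 19.87.
η_II = COP_actual/COP_Carnot = 5.897/19.87 = 0.2969.

0.297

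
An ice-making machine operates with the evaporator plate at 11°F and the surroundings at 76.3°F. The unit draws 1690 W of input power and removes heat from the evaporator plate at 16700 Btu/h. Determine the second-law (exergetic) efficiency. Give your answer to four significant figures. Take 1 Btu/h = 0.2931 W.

0.4018

Converting, Q̇_C = 16700 Btu/h = 4895 W, so COP_actual = Q̇_C/Ẇ = 4895/1690 = 2.896.
In absolute terms T_C = 261.48 K and T_H = 297.76 K, so ΔT = 36.28 K.
COP_Carnot = T_C/ΔT = 261.48/36.28 = 7.208.
η_II = COP_actual/COP_Carnot = 2.896/7.208 = 0.4018.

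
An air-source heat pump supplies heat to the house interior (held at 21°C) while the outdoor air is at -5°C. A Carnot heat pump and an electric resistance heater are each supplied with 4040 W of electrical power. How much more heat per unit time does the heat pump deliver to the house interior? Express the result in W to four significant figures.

41670 W

In absolute terms T_C = 268.15 K and T_H = 294.15 K, so ΔT = 26.00 K.
COP_Carnot = T_H/ΔT = 294.15/26.00 = 11.31.
The heat pump delivers Q̇_H = COP × Ẇ = 45710 W; the resistance heater delivers Ẇ = 4040 W.
Extra = (COP − 1)·Ẇ = 41670 W.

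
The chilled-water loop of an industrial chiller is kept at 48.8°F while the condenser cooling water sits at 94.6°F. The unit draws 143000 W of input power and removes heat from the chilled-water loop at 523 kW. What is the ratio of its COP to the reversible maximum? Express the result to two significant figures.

Converting, Q̇_C = 523.0 kW = 523000 W, so COP_actual = Q̇_C/Ẇ = 523000/143000 = 3.657.
In absolute terms T_C = 282.48 K and T_H = 307.93 K, so ΔT = 25.44 K.
COP_Carnot = T_C/ΔT = 282.48/25.44 = 11.10.
η_II = COP_actual/COP_Carnot = 3.657/11.10 = 0.3294.

0.33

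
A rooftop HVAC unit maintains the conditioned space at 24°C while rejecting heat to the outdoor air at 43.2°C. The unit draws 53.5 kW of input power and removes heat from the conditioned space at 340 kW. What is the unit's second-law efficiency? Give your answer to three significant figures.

COP_actual = Q̇_C/Ẇ = 340.0/53.50 = 6.355.
In absolute terms T_C = 297.15 K and T_H = 316.35 K, so ΔT = 19.20 K.
COP_Carnot = T_C/ΔT = 297.15/19.20 = 15.48.
η_II = COP_actual/COP_Carnot = 6.355/15.48 = 0.4106.

0.411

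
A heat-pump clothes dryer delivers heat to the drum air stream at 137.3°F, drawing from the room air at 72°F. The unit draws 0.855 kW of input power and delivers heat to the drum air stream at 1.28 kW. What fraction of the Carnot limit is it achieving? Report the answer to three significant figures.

0.164

COP_actual = Q̇_H/Ẇ = 1.280/0.8550 = 1.497.
In absolute terms T_C = 295.37 K and T_H = 331.65 K, so ΔT = 36.28 K.
COP_Carnot = T_H/ΔT = 331.65/36.28 = 9.142.
η_II = COP_actual/COP_Carnot = 1.497/9.142 = 0.1638.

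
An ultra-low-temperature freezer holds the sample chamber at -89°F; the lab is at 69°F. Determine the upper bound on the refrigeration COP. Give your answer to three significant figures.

2.35

In absolute terms T_C = 205.93 K and T_H = 293.71 K, so ΔT = 87.78 K.
For a reversible cycle, COP_Carnot = T_C/ΔT = 205.93/87.78 = 2.346.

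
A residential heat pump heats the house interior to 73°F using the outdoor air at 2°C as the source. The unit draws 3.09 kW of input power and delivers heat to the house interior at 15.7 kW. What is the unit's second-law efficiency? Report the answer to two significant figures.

COP_actual = Q̇_H/Ẇ = 15.70/3.090 = 5.081.
In absolute terms T_C = 275.15 K and T_H = 295.93 K, so ΔT = 20.78 K.
COP_Carnot = T_H/ΔT = 295.93/20.78 = 14.24.
η_II = COP_actual/COP_Carnot = 5.081/14.24 = 0.3567.

0.36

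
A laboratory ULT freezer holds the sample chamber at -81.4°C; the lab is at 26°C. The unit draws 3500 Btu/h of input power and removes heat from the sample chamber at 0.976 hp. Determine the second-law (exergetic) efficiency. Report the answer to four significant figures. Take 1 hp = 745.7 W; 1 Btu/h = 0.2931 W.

Converting, Q̇_C = 0.9760 hp = 2483 Btu/h, so COP_actual = Q̇_C/Ẇ = 2483/3500 = 0.7095.
In absolute terms T_C = 191.75 K and T_H = 299.15 K, so ΔT = 107.4 K.
COP_Carnot = T_C/ΔT = 191.75/107.4 = 1.785.
η_II = COP_actual/COP_Carnot = 0.7095/1.785 = 0.3974.

0.3974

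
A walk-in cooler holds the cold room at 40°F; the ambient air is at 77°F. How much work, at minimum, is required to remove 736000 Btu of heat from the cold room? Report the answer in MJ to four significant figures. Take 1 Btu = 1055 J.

57.50 MJ

In absolute terms T_C = 277.59 K and T_H = 298.15 K, so ΔT = 20.56 K.
The reversible limit is COP_R = T_C/ΔT = 13.50, so W_min = Q_C/COP = Q_C·ΔT/T_C.
W_min = 736000 × 20.56/277.59 = 54500 Btu = 57.50 MJ.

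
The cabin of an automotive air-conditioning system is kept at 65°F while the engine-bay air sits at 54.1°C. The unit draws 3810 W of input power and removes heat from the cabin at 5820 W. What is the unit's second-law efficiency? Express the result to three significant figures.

COP_actual = Q̇_C/Ẇ = 5820/3810 = 1.528.
In absolute terms T_C = 291.48 K and T_H = 327.25 K, so ΔT = 35.77 K.
COP_Carnot = T_C/ΔT = 291.48/35.77 = 8.150.
η_II = COP_actual/COP_Carnot = 1.528/8.150 = 0.1874.

0.187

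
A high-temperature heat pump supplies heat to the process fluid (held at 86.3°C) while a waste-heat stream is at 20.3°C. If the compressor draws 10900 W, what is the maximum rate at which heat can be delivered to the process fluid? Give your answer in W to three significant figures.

59400 W

In absolute terms T_C = 293.45 K and T_H = 359.45 K, so ΔT = 66.00 K.
COP_Carnot = T_H/ΔT = 359.45/66.00 = 5.446.
Q̇_max = COP_Carnot × Ẇ = 5.446 × 10900 W = 59360 W.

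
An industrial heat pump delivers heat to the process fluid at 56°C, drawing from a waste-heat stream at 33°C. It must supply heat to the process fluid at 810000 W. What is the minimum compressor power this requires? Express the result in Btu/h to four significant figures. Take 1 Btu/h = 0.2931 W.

In absolute terms T_C = 306.15 K and T_H = 329.15 K, so ΔT = 23.00 K.
COP_Carnot = T_H/ΔT = 329.15/23.00 = 14.31.
Ẇ_min = Q̇/COP_Carnot = 810000/14.31 = 56600 W = 193100 Btu/h.

193100 Btu/h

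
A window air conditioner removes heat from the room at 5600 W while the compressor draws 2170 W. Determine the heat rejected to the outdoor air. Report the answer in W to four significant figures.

For a cyclic device the first law requires Q̇_H = Q̇_C + Ẇ.
Q̇_H = Q̇_C + Ẇ = 7770 W.

7770 W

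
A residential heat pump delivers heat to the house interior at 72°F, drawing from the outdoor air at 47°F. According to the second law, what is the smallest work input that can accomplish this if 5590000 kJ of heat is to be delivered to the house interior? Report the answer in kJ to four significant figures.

In absolute terms T_C = 281.48 K and T_H = 295.37 K, so ΔT = 13.89 K.
The reversible limit is COP_HP = T_H/ΔT = 21.27, so W_min = Q_H/COP = Q_H·ΔT/T_H.
W_min = 5590000 × 13.89/295.37 = 262900 kJ.

262900 kJ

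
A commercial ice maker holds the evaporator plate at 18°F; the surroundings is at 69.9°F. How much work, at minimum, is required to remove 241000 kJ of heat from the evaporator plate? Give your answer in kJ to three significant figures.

26200 kJ

In absolute terms T_C = 265.37 K and T_H = 294.21 K, so ΔT = 28.83 K.
The reversible limit is COP_R = T_C/ΔT = 9.204, so W_min = Q_C/COP = Q_C·ΔT/T_C.
W_min = 241000 × 28.83/265.37 = 26190 kJ.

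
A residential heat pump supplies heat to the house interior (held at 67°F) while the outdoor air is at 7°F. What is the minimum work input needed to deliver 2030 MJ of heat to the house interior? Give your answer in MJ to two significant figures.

In absolute terms T_C = 259.26 K and T_H = 292.59 K, so ΔT = 33.33 K.
The reversible limit is COP_HP = T_H/ΔT = 8.778, so W_min = Q_H/COP = Q_H·ΔT/T_H.
W_min = 2030 × 33.33/292.59 = 231.3 MJ.

230 MJ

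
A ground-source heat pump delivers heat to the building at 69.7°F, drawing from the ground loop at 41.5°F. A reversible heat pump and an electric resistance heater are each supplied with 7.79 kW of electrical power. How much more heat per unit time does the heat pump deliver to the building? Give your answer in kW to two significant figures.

In absolute terms T_C = 278.43 K and T_H = 294.09 K, so ΔT = 15.67 K.
COP_Carnot = T_H/ΔT = 294.09/15.67 = 18.77.
The heat pump delivers Q̇_H = COP × Ẇ = 146.2 kW; the resistance heater delivers Ẇ = 7.790 kW.
Extra = (COP − 1)·Ẇ = 138.4 kW.

140 kW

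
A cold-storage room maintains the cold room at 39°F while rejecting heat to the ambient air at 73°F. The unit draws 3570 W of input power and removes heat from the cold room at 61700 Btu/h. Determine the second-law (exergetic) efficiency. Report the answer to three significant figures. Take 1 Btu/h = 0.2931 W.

0.345

Converting, Q̇_C = 61700 Btu/h = 18080 W, so COP_actual = Q̇_C/Ẇ = 18080/3570 = 5.066.
In absolute terms T_C = 277.04 K and T_H = 295.93 K, so ΔT = 18.89 K.
COP_Carnot = T_C/ΔT = 277.04/18.89 = 14.67.
η_II = COP_actual/COP_Carnot = 5.066/14.67 = 0.3454.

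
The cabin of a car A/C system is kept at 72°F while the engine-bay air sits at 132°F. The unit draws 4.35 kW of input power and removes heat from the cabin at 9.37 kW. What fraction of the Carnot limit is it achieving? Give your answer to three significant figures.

COP_actual = Q̇_C/Ẇ = 9.370/4.350 = 2.154.
In absolute terms T_C = 295.37 K and T_H = 328.71 K, so ΔT = 33.33 K.
COP_Carnot = T_C/ΔT = 295.37/33.33 = 8.861.
η_II = COP_actual/COP_Carnot = 2.154/8.861 = 0.2431.

0.243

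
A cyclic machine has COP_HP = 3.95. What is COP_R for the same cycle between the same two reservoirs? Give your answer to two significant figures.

3.0

Since Q_H = Q_C + W for any cycle, COP_R = Q_C/W = Q_H/W − 1.
COP_R = 3.95 − 1 = 2.95.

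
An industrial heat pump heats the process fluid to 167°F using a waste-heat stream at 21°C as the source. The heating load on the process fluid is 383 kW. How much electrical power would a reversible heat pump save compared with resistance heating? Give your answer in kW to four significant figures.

In absolute terms T_C = 294.15 K and T_H = 348.15 K, so ΔT = 54.00 K.
COP_Carnot = T_H/ΔT = 348.15/54.00 = 6.447.
Resistance heating needs Ẇ_res = Q̇_H = 383.0 kW; the reversible heat pump needs only Ẇ_hp = Q̇_H/COP = 59.41 kW.
Saving = 383.0 − 59.41 = 323.6 kW.

323.6 kW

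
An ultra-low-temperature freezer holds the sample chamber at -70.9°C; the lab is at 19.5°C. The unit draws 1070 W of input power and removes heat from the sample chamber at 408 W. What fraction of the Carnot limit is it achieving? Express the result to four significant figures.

0.1704

COP_actual = Q̇_C/Ẇ = 408.0/1070 = 0.3813.
In absolute terms T_C = 202.25 K and T_H = 292.65 K, so ΔT = 90.40 K.
COP_Carnot = T_C/ΔT = 202.25/90.40 = 2.237.
η_II = COP_actual/COP_Carnot = 0.3813/2.237 = 0.1704.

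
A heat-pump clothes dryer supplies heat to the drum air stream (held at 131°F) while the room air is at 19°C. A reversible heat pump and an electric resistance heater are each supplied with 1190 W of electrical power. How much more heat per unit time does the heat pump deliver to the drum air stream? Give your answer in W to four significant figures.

In absolute terms T_C = 292.15 K and T_H = 328.15 K, so ΔT = 36.00 K.
COP_Carnot = T_H/ΔT = 328.15/36.00 = 9.115.
The heat pump delivers Q̇_H = COP × Ẇ = 10850 W; the resistance heater delivers Ẇ = 1190 W.
Extra = (COP − 1)·Ẇ = 9657 W.

9657 W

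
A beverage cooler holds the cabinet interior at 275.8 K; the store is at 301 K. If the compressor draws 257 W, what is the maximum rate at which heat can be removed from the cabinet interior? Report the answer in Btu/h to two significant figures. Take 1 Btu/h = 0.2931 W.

The reservoir spacing is ΔT = 301 − 275.8 = 25.20 K.
COP_Carnot = T_C/ΔT = 275.80/25.20 = 10.94.
Q̇_max = COP_Carnot × Ẇ = 10.94 × 257.0 W = 2813 W = 9596 Btu/h.

9600 Btu/h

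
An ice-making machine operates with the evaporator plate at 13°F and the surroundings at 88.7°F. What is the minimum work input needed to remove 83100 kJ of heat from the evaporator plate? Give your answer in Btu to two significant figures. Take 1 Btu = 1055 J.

In absolute terms T_C = 262.59 K and T_H = 304.65 K, so ΔT = 42.06 K.
The reversible limit is COP_R = T_C/ΔT = 6.244, so W_min = Q_C/COP = Q_C·ΔT/T_C.
W_min = 83100 × 42.06/262.59 = 13310 kJ = 12610 Btu.

13000 Btu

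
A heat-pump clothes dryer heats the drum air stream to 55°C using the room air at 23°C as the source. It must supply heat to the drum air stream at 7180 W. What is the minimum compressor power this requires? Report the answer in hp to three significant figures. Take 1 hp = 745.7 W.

0.939 hp

In absolute terms T_C = 296.15 K and T_H = 328.15 K, so ΔT = 32.00 K.
COP_Carnot = T_H/ΔT = 328.15/32.00 = 10.25.
Ẇ_min = Q̇/COP_Carnot = 7180/10.25 = 700.2 W = 0.9389 hp.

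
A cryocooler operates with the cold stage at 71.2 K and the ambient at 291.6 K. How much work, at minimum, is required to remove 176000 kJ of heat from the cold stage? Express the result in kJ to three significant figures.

545000 kJ

The reservoir spacing is ΔT = 291.6 − 71.2 = 220.4 K.
The reversible limit is COP_R = T_C/ΔT = 0.3230, so W_min = Q_C/COP = Q_C·ΔT/T_C.
W_min = 176000 × 220.4/71.20 = 544800 kJ.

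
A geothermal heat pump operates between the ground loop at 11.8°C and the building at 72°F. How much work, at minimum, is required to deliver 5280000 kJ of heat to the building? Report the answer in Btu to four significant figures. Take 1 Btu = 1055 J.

In absolute terms T_C = 284.95 K and T_H = 295.37 K, so ΔT = 10.42 K.
The reversible limit is COP_HP = T_H/ΔT = 28.34, so W_min = Q_H/COP = Q_H·ΔT/T_H.
W_min = 5280000 × 10.42/295.37 = 186300 kJ = 176600 Btu.

176600 Btu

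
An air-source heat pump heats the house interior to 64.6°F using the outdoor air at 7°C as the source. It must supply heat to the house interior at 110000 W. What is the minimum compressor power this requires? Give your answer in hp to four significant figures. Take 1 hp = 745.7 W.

In absolute terms T_C = 280.15 K and T_H = 291.26 K, so ΔT = 11.11 K.
COP_Carnot = T_H/ΔT = 291.26/11.11 = 26.21.
Ẇ_min = Q̇/COP_Carnot = 110000/26.21 = 4196 W = 5.627 hp.

5.627 hp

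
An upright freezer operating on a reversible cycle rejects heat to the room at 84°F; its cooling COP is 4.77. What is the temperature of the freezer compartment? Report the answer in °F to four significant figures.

For a Carnot refrigerator COP_R = T_C/(T_H − T_C), so T_C = COP·T_H/(1 + COP).
With T_H = 302.04 K, T_C = 4.77 × 302.04/5.770 = 249.69 K.
Converting, 249.69 K = -10.22°F.

-10.22 °F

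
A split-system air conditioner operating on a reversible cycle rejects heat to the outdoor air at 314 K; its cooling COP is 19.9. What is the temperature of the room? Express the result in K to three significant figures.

For a Carnot refrigerator COP_R = T_C/(T_H − T_C), so T_C = COP·T_H/(1 + COP).
With T_H = 314.00 K, T_C = 19.9 × 314.00/20.90 = 298.98 K.

299 K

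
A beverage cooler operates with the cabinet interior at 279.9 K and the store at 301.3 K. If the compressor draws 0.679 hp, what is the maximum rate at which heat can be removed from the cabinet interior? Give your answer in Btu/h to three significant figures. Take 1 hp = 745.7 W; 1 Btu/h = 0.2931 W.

22600 Btu/h

The reservoir spacing is ΔT = 301.3 − 279.9 = 21.40 K.
COP_Carnot = T_C/ΔT = 279.90/21.40 = 13.08.
Q̇_max = COP_Carnot × Ẇ = 13.08 × 0.6790 hp = 8.881 hp = 22590 Btu/h.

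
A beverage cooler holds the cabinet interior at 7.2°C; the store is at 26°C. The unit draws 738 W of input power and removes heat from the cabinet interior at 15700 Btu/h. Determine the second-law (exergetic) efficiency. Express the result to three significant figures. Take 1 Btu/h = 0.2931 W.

0.418

Converting, Q̇_C = 15700 Btu/h = 4602 W, so COP_actual = Q̇_C/Ẇ = 4602/738.0 = 6.235.
In absolute terms T_C = 280.35 K and T_H = 299.15 K, so ΔT = 18.80 K.
COP_Carnot = T_C/ΔT = 280.35/18.80 = 14.91.
η_II = COP_actual/COP_Carnot = 6.235/14.91 = 0.4181.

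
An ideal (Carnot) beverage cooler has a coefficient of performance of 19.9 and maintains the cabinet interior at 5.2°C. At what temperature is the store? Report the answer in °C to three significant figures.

COP_R = T_C/(T_H − T_C) gives T_H − T_C = T_C/COP.
With T_C = 278.35 K, T_H = 278.35 × (1 + 1/19.9) = 292.34 K.
Converting, 292.34 K = 19.19°C.

19.2 °C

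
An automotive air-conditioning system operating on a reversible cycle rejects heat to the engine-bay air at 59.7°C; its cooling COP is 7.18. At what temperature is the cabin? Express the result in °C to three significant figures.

For a Carnot refrigerator COP_R = T_C/(T_H − T_C), so T_C = COP·T_H/(1 + COP).
With T_H = 332.85 K, T_C = 7.18 × 332.85/8.180 = 292.16 K.
Converting, 292.16 K = 19.01°C.

19.0 °C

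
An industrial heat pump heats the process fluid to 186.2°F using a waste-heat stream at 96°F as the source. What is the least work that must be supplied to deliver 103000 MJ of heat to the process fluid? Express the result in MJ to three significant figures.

14400 MJ

In absolute terms T_C = 308.71 K and T_H = 358.82 K, so ΔT = 50.11 K.
The reversible limit is COP_HP = T_H/ΔT = 7.160, so W_min = Q_H/COP = Q_H·ΔT/T_H.
W_min = 103000 × 50.11/358.82 = 14380 MJ.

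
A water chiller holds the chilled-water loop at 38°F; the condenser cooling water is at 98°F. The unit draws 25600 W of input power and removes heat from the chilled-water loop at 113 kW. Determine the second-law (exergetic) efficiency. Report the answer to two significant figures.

Converting, Q̇_C = 113.0 kW = 113000 W, so COP_actual = Q̇_C/Ẇ = 113000/25600 = 4.414.
In absolute terms T_C = 276.48 K and T_H = 309.82 K, so ΔT = 33.33 K.
COP_Carnot = T_C/ΔT = 276.48/33.33 = 8.295.
η_II = COP_actual/COP_Carnot = 4.414/8.295 = 0.5322.

0.53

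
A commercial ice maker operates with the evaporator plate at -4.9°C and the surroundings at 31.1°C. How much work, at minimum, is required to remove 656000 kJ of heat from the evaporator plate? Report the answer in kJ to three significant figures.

In absolute terms T_C = 268.25 K and T_H = 304.25 K, so ΔT = 36.00 K.
The reversible limit is COP_R = T_C/ΔT = 7.451, so W_min = Q_C/COP = Q_C·ΔT/T_C.
W_min = 656000 × 36.00/268.25 = 88040 kJ.

88000 kJ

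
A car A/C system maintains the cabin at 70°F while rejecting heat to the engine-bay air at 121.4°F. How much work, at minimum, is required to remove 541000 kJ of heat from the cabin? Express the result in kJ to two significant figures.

52000 kJ

In absolute terms T_C = 294.26 K and T_H = 322.82 K, so ΔT = 28.56 K.
The reversible limit is COP_R = T_C/ΔT = 10.30, so W_min = Q_C/COP = Q_C·ΔT/T_C.
W_min = 541000 × 28.56/294.26 = 52500 kJ.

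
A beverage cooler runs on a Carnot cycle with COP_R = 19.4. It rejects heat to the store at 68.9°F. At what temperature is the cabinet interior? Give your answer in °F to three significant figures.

For a Carnot refrigerator COP_R = T_C/(T_H − T_C), so T_C = COP·T_H/(1 + COP).
With T_H = 293.65 K, T_C = 19.4 × 293.65/20.40 = 279.26 K.
Converting, 279.26 K = 42.99°F.

43.0 °F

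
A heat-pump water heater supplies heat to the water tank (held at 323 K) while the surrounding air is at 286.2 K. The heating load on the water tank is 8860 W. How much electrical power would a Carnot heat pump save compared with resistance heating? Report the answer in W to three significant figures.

The reservoir spacing is ΔT = 323 − 286.2 = 36.80 K.
COP_Carnot = T_H/ΔT = 323.00/36.80 = 8.777.
Resistance heating needs Ẇ_res = Q̇_H = 8860 W; the reversible heat pump needs only Ẇ_hp = Q̇_H/COP = 1009 W.
Saving = 8860 − 1009 = 7851 W.

7850 W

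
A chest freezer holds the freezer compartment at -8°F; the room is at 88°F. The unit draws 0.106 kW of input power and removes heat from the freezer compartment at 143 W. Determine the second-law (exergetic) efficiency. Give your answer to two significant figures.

Converting, Q̇_C = 143.0 W = 0.1430 kW, so COP_actual = Q̇_C/Ẇ = 0.1430/0.1060 = 1.349.
In absolute terms T_C = 250.93 K and T_H = 304.26 K, so ΔT = 53.33 K.
COP_Carnot = T_C/ΔT = 250.93/53.33 = 4.705.
η_II = COP_actual/COP_Carnot = 1.349/4.705 = 0.2867.

0.29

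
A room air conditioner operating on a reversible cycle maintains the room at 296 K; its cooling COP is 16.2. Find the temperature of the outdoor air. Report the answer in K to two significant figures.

310 K

COP_R = T_C/(T_H − T_C) gives T_H − T_C = T_C/COP.
With T_C = 296.00 K, T_H = 296.00 × (1 + 1/16.2) = 314.27 K.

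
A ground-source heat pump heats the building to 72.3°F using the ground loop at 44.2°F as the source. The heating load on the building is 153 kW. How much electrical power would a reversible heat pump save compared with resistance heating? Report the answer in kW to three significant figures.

In absolute terms T_C = 279.93 K and T_H = 295.54 K, so ΔT = 15.61 K.
COP_Carnot = T_H/ΔT = 295.54/15.61 = 18.93.
Resistance heating needs Ẇ_res = Q̇_H = 153.0 kW; the reversible heat pump needs only Ẇ_hp = Q̇_H/COP = 8.082 kW.
Saving = 153.0 − 8.082 = 144.9 kW.

145 kW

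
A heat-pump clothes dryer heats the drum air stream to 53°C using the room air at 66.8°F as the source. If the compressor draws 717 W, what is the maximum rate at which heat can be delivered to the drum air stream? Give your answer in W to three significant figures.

In absolute terms T_C = 292.48 K and T_H = 326.15 K, so ΔT = 33.67 K.
COP_Carnot = T_H/ΔT = 326.15/33.67 = 9.688.
Q̇_max = COP_Carnot × Ẇ = 9.688 × 717.0 W = 6946 W.

6950 W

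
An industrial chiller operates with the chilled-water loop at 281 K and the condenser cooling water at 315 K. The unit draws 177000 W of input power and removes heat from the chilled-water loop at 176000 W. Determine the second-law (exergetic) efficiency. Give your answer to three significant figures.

COP_actual = Q̇_C/Ẇ = 176000/177000 = 0.9944.
The reservoir spacing is ΔT = 315 − 281 = 34.00 K.
COP_Carnot = T_C/ΔT = 281.00/34.00 = 8.265.
η_II = COP_actual/COP_Carnot = 0.9944/8.265 = 0.1203.

0.120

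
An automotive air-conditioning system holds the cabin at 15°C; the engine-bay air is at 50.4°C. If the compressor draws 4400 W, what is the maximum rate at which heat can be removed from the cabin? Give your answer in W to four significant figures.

In absolute terms T_C = 288.15 K and T_H = 323.55 K, so ΔT = 35.40 K.
COP_Carnot = T_C/ΔT = 288.15/35.40 = 8.140.
Q̇_max = COP_Carnot × Ẇ = 8.140 × 4400 W = 35820 W.

35820 W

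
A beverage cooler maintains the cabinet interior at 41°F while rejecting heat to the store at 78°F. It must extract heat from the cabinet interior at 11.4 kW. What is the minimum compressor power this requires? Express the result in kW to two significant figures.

0.84 kW

In absolute terms T_C = 278.15 K and T_H = 298.71 K, so ΔT = 20.56 K.
COP_Carnot = T_C/ΔT = 278.15/20.56 = 13.53.
Ẇ_min = Q̇/COP_Carnot = 11.40/13.53 = 0.8425 kW.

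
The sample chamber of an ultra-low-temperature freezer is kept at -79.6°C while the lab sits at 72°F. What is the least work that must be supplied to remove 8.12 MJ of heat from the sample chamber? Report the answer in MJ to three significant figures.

In absolute terms T_C = 193.55 K and T_H = 295.37 K, so ΔT = 101.8 K.
The reversible limit is COP_R = T_C/ΔT = 1.901, so W_min = Q_C/COP = Q_C·ΔT/T_C.
W_min = 8.120 × 101.8/193.55 = 4.272 MJ.

4.27 MJ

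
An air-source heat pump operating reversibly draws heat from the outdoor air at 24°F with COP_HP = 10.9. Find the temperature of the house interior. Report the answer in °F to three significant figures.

72.9 °F

COP_HP = T_H/(T_H − T_C) rearranges to T_H = COP·T_C/(COP − 1).
With T_C = 268.71 K, T_H = 10.9 × 268.71/9.900 = 295.85 K.
Converting, 295.85 K = 72.86°F.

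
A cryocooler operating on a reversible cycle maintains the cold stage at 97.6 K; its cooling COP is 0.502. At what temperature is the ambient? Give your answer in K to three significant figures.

COP_R = T_C/(T_H − T_C) gives T_H − T_C = T_C/COP.
With T_C = 97.60 K, T_H = 97.60 × (1 + 1/0.502) = 292.02 K.

292 K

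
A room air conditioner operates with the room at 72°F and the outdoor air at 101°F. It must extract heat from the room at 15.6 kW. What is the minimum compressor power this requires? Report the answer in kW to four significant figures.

0.8509 kW

In absolute terms T_C = 295.37 K and T_H = 311.48 K, so ΔT = 16.11 K.
COP_Carnot = T_C/ΔT = 295.37/16.11 = 18.33.
Ẇ_min = Q̇/COP_Carnot = 15.60/18.33 = 0.8509 kW.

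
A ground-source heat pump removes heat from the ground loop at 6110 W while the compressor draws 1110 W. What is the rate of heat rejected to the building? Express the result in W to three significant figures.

For a cyclic device the first law requires Q̇_H = Q̇_C + Ẇ.
Q̇_H = Q̇_C + Ẇ = 7220 W.

7220 W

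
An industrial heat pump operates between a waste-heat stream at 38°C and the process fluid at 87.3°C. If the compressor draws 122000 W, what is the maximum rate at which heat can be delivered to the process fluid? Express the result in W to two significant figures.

890000 W

In absolute terms T_C = 311.15 K and T_H = 360.45 K, so ΔT = 49.30 K.
COP_Carnot = T_H/ΔT = 360.45/49.30 = 7.311.
Q̇_max = COP_Carnot × Ẇ = 7.311 × 122000 W = 892000 W.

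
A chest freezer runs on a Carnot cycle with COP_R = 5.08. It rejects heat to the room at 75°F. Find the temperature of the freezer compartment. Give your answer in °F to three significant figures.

For a Carnot refrigerator COP_R = T_C/(T_H − T_C), so T_C = COP·T_H/(1 + COP).
With T_H = 297.04 K, T_C = 5.08 × 297.04/6.080 = 248.18 K.
Converting, 248.18 K = -12.94°F.

-12.9 °F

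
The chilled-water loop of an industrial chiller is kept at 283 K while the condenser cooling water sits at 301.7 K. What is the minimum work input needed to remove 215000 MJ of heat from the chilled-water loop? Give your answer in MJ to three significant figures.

14200 MJ

The reservoir spacing is ΔT = 301.7 − 283 = 18.70 K.
The reversible limit is COP_R = T_C/ΔT = 15.13, so W_min = Q_C/COP = Q_C·ΔT/T_C.
W_min = 215000 × 18.70/283.00 = 14210 MJ.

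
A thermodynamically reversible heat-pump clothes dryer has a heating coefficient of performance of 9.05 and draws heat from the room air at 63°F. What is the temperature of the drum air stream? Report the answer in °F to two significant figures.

130 °F

COP_HP = T_H/(T_H − T_C) rearranges to T_H = COP·T_C/(COP − 1).
With T_C = 290.37 K, T_H = 9.05 × 290.37/8.050 = 326.44 K.
Converting, 326.44 K = 127.93°F.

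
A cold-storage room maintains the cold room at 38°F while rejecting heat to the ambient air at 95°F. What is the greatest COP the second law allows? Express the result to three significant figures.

In absolute terms T_C = 276.48 K and T_H = 308.15 K, so ΔT = 31.67 K.
For a reversible cycle, COP_Carnot = T_C/ΔT = 276.48/31.67 = 8.731.

8.73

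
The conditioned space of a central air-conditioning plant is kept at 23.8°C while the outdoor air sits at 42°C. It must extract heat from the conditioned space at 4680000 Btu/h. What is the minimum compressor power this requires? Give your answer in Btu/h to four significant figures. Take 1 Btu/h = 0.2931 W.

286800 Btu/h

In absolute terms T_C = 296.95 K and T_H = 315.15 K, so ΔT = 18.20 K.
COP_Carnot = T_C/ΔT = 296.95/18.20 = 16.32.
Ẇ_min = Q̇/COP_Carnot = 4680000/16.32 = 286800 Btu/h.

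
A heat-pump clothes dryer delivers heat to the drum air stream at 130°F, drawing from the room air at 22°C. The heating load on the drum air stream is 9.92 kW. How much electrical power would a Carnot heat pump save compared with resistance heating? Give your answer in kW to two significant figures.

8.9 kW

In absolute terms T_C = 295.15 K and T_H = 327.59 K, so ΔT = 32.44 K.
COP_Carnot = T_H/ΔT = 327.59/32.44 = 10.10.
Resistance heating needs Ẇ_res = Q̇_H = 9.920 kW; the reversible heat pump needs only Ẇ_hp = Q̇_H/COP = 0.9825 kW.
Saving = 9.920 − 0.9825 = 8.938 kW.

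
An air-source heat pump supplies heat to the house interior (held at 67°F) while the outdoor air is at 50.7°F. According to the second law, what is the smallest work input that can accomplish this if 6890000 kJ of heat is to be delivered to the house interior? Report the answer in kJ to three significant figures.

213000 kJ

In absolute terms T_C = 283.54 K and T_H = 292.59 K, so ΔT = 9.056 K.
The reversible limit is COP_HP = T_H/ΔT = 32.31, so W_min = Q_H/COP = Q_H·ΔT/T_H.
W_min = 6890000 × 9.056/292.59 = 213200 kJ.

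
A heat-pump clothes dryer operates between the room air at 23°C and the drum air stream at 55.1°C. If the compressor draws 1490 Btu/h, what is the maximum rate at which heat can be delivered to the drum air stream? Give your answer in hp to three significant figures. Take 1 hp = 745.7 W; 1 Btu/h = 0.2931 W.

In absolute terms T_C = 296.15 K and T_H = 328.25 K, so ΔT = 32.10 K.
COP_Carnot = T_H/ΔT = 328.25/32.10 = 10.23.
Q̇_max = COP_Carnot × Ẇ = 10.23 × 1490 Btu/h = 15240 Btu/h = 5.989 hp.

5.99 hp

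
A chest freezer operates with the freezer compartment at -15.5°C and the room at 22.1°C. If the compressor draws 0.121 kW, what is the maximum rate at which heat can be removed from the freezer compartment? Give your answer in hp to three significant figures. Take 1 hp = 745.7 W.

1.11 hp

In absolute terms T_C = 257.65 K and T_H = 295.25 K, so ΔT = 37.60 K.
COP_Carnot = T_C/ΔT = 257.65/37.60 = 6.852.
Q̇_max = COP_Carnot × Ẇ = 6.852 × 0.1210 kW = 0.8291 kW = 1.112 hp.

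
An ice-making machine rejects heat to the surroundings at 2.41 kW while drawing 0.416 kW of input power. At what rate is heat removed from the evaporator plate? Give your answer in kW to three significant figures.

1.99 kW

For a cyclic device the first law requires Q̇_H = Q̇_C + Ẇ.
Q̇_C = Q̇_H − Ẇ = 1.994 kW.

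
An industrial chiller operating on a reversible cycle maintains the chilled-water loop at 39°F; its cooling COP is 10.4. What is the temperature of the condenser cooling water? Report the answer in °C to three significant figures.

COP_R = T_C/(T_H − T_C) gives T_H − T_C = T_C/COP.
With T_C = 277.04 K, T_H = 277.04 × (1 + 1/10.4) = 303.68 K.
Converting, 303.68 K = 30.53°C.

30.5 °C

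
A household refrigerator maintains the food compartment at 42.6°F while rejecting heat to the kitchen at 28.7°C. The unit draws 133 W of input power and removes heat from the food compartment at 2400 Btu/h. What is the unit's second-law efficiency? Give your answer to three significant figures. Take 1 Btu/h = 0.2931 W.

Converting, Q̇_C = 2400 Btu/h = 703.4 W, so COP_actual = Q̇_C/Ẇ = 703.4/133.0 = 5.289.
In absolute terms T_C = 279.04 K and T_H = 301.85 K, so ΔT = 22.81 K.
COP_Carnot = T_C/ΔT = 279.04/22.81 = 12.23.
η_II = COP_actual/COP_Carnot = 5.289/12.23 = 0.4324.

0.432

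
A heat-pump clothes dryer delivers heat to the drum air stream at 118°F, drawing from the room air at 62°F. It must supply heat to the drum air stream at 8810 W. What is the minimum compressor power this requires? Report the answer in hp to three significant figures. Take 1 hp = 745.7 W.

In absolute terms T_C = 289.82 K and T_H = 320.93 K, so ΔT = 31.11 K.
COP_Carnot = T_H/ΔT = 320.93/31.11 = 10.32.
Ẇ_min = Q̇/COP_Carnot = 8810/10.32 = 854.1 W = 1.145 hp.

1.15 hp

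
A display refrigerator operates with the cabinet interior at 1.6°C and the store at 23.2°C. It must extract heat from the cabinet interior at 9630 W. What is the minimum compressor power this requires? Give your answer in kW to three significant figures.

In absolute terms T_C = 274.75 K and T_H = 296.35 K, so ΔT = 21.60 K.
COP_Carnot = T_C/ΔT = 274.75/21.60 = 12.72.
Ẇ_min = Q̇/COP_Carnot = 9630/12.72 = 757.1 W = 0.7571 kW.

0.757 kW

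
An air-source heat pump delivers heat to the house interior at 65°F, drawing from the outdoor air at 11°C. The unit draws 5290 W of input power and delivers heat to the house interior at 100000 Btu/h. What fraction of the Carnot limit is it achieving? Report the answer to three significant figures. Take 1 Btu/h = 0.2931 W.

0.139

Converting, Q̇_H = 100000 Btu/h = 29310 W, so COP_actual = Q̇_H/Ẇ = 29310/5290 = 5.541.
In absolute terms T_C = 284.15 K and T_H = 291.48 K, so ΔT = 7.333 K.
COP_Carnot = T_H/ΔT = 291.48/7.333 = 39.75.
η_II = COP_actual/COP_Carnot = 5.541/39.75 = 0.1394.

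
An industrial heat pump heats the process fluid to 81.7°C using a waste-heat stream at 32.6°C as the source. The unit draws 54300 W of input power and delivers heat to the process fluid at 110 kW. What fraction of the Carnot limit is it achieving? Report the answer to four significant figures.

Converting, Q̇_H = 110.0 kW = 110000 W, so COP_actual = Q̇_H/Ẇ = 110000/54300 = 2.026.
In absolute terms T_C = 305.75 K and T_H = 354.85 K, so ΔT = 49.10 K.
COP_Carnot = T_H/ΔT = 354.85/49.10 = 7.227.
η_II = COP_actual/COP_Carnot = 2.026/7.227 = 0.2803.

0.2803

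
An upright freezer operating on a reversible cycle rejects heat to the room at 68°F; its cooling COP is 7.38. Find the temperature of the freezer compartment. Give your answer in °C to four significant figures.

For a Carnot refrigerator COP_R = T_C/(T_H − T_C), so T_C = COP·T_H/(1 + COP).
With T_H = 293.15 K, T_C = 7.38 × 293.15/8.380 = 258.17 K.
Converting, 258.17 K = -14.98°C.

-14.98 °C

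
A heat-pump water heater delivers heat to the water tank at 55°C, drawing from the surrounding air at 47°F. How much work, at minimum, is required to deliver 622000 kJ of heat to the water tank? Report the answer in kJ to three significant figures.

88500 kJ

In absolute terms T_C = 281.48 K and T_H = 328.15 K, so ΔT = 46.67 K.
The reversible limit is COP_HP = T_H/ΔT = 7.032, so W_min = Q_H/COP = Q_H·ΔT/T_H.
W_min = 622000 × 46.67/328.15 = 88460 kJ.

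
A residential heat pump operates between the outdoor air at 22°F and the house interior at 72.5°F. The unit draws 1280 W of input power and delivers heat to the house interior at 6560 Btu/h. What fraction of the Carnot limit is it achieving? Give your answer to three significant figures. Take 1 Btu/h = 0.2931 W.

Converting, Q̇_H = 6560 Btu/h = 1923 W, so COP_actual = Q̇_H/Ẇ = 1923/1280 = 1.502.
In absolute terms T_C = 267.59 K and T_H = 295.65 K, so ΔT = 28.06 K.
COP_Carnot = T_H/ΔT = 295.65/28.06 = 10.54.
η_II = COP_actual/COP_Carnot = 1.502/10.54 = 0.1425.

0.143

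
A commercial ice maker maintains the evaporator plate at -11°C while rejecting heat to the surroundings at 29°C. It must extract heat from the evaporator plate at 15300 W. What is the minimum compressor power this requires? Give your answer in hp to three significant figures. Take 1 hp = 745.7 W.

3.13 hp

In absolute terms T_C = 262.15 K and T_H = 302.15 K, so ΔT = 40.00 K.
COP_Carnot = T_C/ΔT = 262.15/40.00 = 6.554.
Ẇ_min = Q̇/COP_Carnot = 15300/6.554 = 2335 W = 3.131 hp.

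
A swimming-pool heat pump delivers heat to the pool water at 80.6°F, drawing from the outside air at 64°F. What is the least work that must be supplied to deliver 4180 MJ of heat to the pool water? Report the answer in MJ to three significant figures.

In absolute terms T_C = 290.93 K and T_H = 300.15 K, so ΔT = 9.222 K.
The reversible limit is COP_HP = T_H/ΔT = 32.55, so W_min = Q_H/COP = Q_H·ΔT/T_H.
W_min = 4180 × 9.222/300.15 = 128.4 MJ.

128 MJ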